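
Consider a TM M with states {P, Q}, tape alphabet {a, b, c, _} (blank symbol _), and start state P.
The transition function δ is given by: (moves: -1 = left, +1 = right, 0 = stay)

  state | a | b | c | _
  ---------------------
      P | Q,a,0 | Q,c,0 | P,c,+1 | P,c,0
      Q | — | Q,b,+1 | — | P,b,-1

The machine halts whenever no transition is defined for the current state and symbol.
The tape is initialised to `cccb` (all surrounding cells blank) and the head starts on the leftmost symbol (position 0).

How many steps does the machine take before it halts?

state=P head=0 tape=[c]ccb   (P,c)→(P,c,+1)
state=P head=1 tape=c[c]cb   (P,c)→(P,c,+1)
state=P head=2 tape=cc[c]b   (P,c)→(P,c,+1)
state=P head=3 tape=ccc[b]   (P,b)→(Q,c,0)
state=Q head=3 tape=ccc[c]
M halts after 4 transitions.

4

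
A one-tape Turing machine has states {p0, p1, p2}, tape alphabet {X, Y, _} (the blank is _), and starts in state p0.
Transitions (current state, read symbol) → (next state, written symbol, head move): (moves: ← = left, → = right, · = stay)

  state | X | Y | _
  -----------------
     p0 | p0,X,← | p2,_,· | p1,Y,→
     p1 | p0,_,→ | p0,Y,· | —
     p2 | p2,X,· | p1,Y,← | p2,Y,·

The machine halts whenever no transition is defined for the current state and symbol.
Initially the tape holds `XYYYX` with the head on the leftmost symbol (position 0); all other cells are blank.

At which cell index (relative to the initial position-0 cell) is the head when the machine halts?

0

state=p0 head=0 tape=_[X]YYYX   (p0,X)→(p0,X,←)
state=p0 head=-1 tape=[_]XYYYX   (p0,_)→(p1,Y,→)
state=p1 head=0 tape=Y[X]YYYX   (p1,X)→(p0,_,→)
state=p0 head=1 tape=Y_[Y]YYX   (p0,Y)→(p2,_,·)
state=p2 head=1 tape=Y_[_]YYX   (p2,_)→(p2,Y,·)
state=p2 head=1 tape=Y_[Y]YYX   (p2,Y)→(p1,Y,←)
state=p1 head=0 tape=Y[_]YYYX
At halt the head is at cell 0.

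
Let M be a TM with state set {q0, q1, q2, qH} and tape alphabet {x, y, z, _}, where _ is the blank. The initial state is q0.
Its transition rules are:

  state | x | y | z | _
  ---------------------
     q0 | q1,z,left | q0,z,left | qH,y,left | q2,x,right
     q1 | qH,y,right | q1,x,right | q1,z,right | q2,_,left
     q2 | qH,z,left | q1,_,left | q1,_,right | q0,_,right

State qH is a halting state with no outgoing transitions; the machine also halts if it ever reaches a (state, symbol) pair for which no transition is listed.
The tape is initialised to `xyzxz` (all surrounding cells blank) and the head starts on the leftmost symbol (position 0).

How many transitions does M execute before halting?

8

q0 | __[x]yzxz   read x → write z, move left, go to q1
q1 | _[_]zyzxz   read _ → write _, move left, go to q2
q2 | [_]_zyzxz   read _ → write _, move right, go to q0
q0 | _[_]zyzxz   read _ → write x, move right, go to q2
q2 | _x[z]yzxz   read z → write _, move right, go to q1
q1 | _x_[y]zxz   read y → write x, move right, go to q1
q1 | _x_x[z]xz   read z → write z, move right, go to q1
q1 | _x_xz[x]z   read x → write y, move right, go to qH
qH | _x_xzy[z]
M halts after 8 transitions.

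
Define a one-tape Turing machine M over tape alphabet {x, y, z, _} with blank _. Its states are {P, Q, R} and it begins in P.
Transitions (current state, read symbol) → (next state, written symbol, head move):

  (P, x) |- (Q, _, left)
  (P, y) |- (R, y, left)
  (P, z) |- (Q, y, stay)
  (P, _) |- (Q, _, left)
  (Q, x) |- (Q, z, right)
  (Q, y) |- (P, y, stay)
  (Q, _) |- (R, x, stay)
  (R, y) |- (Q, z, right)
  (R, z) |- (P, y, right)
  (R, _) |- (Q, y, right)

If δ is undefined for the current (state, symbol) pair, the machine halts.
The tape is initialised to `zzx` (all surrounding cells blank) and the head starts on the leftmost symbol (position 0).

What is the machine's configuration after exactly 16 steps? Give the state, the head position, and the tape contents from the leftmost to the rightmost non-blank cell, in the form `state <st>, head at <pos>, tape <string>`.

state R, head at -1, tape yyzx

state=P head=0 tape=_[z]zx   (P,z)→(Q,y,stay)
state=Q head=0 tape=_[y]zx   (Q,y)→(P,y,stay)
state=P head=0 tape=_[y]zx   (P,y)→(R,y,left)
state=R head=-1 tape=[_]yzx   (R,_)→(Q,y,right)
state=Q head=0 tape=y[y]zx   (Q,y)→(P,y,stay)
state=P head=0 tape=y[y]zx   (P,y)→(R,y,left)
state=R head=-1 tape=[y]yzx   (R,y)→(Q,z,right)
state=Q head=0 tape=z[y]zx   (Q,y)→(P,y,stay)
state=P head=0 tape=z[y]zx   (P,y)→(R,y,left)
state=R head=-1 tape=[z]yzx   (R,z)→(P,y,right)
state=P head=0 tape=y[y]zx   (P,y)→(R,y,left)
state=R head=-1 tape=[y]yzx   (R,y)→(Q,z,right)
state=Q head=0 tape=z[y]zx   (Q,y)→(P,y,stay)
state=P head=0 tape=z[y]zx   (P,y)→(R,y,left)
state=R head=-1 tape=[z]yzx   (R,z)→(P,y,right)
state=P head=0 tape=y[y]zx   (P,y)→(R,y,left)
state=R head=-1 tape=[y]yzx
After 16 steps: state R, head at -1, tape yyzx.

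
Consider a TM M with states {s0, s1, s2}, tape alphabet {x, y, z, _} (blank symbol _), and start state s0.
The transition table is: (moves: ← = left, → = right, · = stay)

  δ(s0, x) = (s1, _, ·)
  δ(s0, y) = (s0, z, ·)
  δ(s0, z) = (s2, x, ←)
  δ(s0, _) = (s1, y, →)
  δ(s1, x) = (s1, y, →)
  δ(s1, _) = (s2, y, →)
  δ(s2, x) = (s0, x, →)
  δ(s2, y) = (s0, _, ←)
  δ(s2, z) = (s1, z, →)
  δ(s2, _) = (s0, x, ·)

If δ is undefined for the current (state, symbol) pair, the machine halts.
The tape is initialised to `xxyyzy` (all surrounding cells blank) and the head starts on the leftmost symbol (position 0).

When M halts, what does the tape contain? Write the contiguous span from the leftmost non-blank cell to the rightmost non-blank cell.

s0 | [x]xyyzy   read x → write _, move ·, go to s1
s1 | [_]xyyzy   read _ → write y, move →, go to s2
s2 | y[x]yyzy   read x → write x, move →, go to s0
s0 | yx[y]yzy   read y → write z, move ·, go to s0
s0 | yx[z]yzy   read z → write x, move ←, go to s2
s2 | y[x]xyzy   read x → write x, move →, go to s0
s0 | yx[x]yzy   read x → write _, move ·, go to s1
s1 | yx[_]yzy   read _ → write y, move →, go to s2
s2 | yxy[y]zy   read y → write _, move ←, go to s0
s0 | yx[y]_zy   read y → write z, move ·, go to s0
s0 | yx[z]_zy   read z → write x, move ←, go to s2
s2 | y[x]x_zy   read x → write x, move →, go to s0
s0 | yx[x]_zy   read x → write _, move ·, go to s1
s1 | yx[_]_zy   read _ → write y, move →, go to s2
s2 | yxy[_]zy   read _ → write x, move ·, go to s0
s0 | yxy[x]zy   read x → write _, move ·, go to s1
s1 | yxy[_]zy   read _ → write y, move →, go to s2
s2 | yxyy[z]y   read z → write z, move →, go to s1
s1 | yxyyz[y]
The non-blank tape span at halt is yxyyzy.

yxyyzy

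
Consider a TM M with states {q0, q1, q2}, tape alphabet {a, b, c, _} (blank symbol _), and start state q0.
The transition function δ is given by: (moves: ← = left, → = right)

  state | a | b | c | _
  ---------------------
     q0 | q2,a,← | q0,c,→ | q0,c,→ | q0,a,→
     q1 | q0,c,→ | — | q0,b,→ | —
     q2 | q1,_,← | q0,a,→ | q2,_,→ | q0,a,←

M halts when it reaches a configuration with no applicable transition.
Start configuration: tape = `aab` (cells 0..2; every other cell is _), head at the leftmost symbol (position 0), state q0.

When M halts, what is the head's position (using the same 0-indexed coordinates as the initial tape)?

q0 | ___[a]ab   read a → write a, move ←, go to q2
q2 | __[_]aab   read _ → write a, move ←, go to q0
q0 | _[_]aaab   read _ → write a, move →, go to q0
q0 | _a[a]aab   read a → write a, move ←, go to q2
q2 | _[a]aaab   read a → write _, move ←, go to q1
q1 | [_]_aaab
At halt the head is at cell -3.

-3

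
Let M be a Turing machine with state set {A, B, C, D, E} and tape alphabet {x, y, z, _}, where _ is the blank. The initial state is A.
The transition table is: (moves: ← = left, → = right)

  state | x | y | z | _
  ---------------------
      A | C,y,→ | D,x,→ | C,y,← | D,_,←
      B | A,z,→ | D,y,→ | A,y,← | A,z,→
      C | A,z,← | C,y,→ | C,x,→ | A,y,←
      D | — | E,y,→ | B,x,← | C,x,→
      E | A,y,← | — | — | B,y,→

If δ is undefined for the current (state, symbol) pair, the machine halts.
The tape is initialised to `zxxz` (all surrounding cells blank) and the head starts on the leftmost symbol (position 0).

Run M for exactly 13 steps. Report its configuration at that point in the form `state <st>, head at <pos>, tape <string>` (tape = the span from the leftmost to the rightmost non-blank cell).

state A, head at 1, tape yyyzxxz

state=A head=0 tape=___[z]xxz   (A,z)→(C,y,←)
state=C head=-1 tape=__[_]yxxz   (C,_)→(A,y,←)
state=A head=-2 tape=_[_]yyxxz   (A,_)→(D,_,←)
state=D head=-3 tape=[_]_yyxxz   (D,_)→(C,x,→)
state=C head=-2 tape=x[_]yyxxz   (C,_)→(A,y,←)
state=A head=-3 tape=[x]yyyxxz   (A,x)→(C,y,→)
state=C head=-2 tape=y[y]yyxxz   (C,y)→(C,y,→)
state=C head=-1 tape=yy[y]yxxz   (C,y)→(C,y,→)
state=C head=0 tape=yyy[y]xxz   (C,y)→(C,y,→)
state=C head=1 tape=yyyy[x]xz   (C,x)→(A,z,←)
state=A head=0 tape=yyy[y]zxz   (A,y)→(D,x,→)
state=D head=1 tape=yyyx[z]xz   (D,z)→(B,x,←)
state=B head=0 tape=yyy[x]xxz   (B,x)→(A,z,→)
state=A head=1 tape=yyyz[x]xz
After 13 steps: state A, head at 1, tape yyyzxxz.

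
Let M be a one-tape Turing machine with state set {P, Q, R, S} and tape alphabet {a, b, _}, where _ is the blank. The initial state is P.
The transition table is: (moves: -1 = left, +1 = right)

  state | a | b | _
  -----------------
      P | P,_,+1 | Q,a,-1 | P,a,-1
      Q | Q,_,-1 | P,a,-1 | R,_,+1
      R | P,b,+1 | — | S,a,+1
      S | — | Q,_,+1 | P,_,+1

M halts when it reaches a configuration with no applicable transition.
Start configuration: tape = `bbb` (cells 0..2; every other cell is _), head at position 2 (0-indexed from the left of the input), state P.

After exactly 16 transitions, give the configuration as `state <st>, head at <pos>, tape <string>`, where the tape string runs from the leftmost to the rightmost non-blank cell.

state=P head=2 tape=_bb[b]__   (P,b)→(Q,a,-1)
state=Q head=1 tape=_b[b]a__   (Q,b)→(P,a,-1)
state=P head=0 tape=_[b]aa__   (P,b)→(Q,a,-1)
state=Q head=-1 tape=[_]aaa__   (Q,_)→(R,_,+1)
state=R head=0 tape=_[a]aa__   (R,a)→(P,b,+1)
state=P head=1 tape=_b[a]a__   (P,a)→(P,_,+1)
state=P head=2 tape=_b_[a]__   (P,a)→(P,_,+1)
state=P head=3 tape=_b__[_]_   (P,_)→(P,a,-1)
state=P head=2 tape=_b_[_]a_   (P,_)→(P,a,-1)
state=P head=1 tape=_b[_]aa_   (P,_)→(P,a,-1)
state=P head=0 tape=_[b]aaa_   (P,b)→(Q,a,-1)
state=Q head=-1 tape=[_]aaaa_   (Q,_)→(R,_,+1)
state=R head=0 tape=_[a]aaa_   (R,a)→(P,b,+1)
state=P head=1 tape=_b[a]aa_   (P,a)→(P,_,+1)
state=P head=2 tape=_b_[a]a_   (P,a)→(P,_,+1)
state=P head=3 tape=_b__[a]_   (P,a)→(P,_,+1)
state=P head=4 tape=_b___[_]
After 16 steps: state P, head at 4, tape b.

state P, head at 4, tape b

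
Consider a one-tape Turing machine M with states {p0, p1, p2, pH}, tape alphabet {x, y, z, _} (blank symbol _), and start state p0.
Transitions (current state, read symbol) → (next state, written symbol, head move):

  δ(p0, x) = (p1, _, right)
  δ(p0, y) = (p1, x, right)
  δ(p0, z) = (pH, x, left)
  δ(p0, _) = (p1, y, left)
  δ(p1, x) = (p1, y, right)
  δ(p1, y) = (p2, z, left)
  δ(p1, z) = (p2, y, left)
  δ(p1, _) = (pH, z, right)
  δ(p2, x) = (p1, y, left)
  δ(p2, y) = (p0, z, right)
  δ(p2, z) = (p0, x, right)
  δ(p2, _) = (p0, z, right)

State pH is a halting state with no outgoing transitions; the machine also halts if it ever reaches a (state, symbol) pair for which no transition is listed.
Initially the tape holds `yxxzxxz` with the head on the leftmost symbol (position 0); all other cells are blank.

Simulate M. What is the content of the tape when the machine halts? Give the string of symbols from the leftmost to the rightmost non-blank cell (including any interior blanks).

xyzxyzxz

p0 | [y]xxzxxz__   read y → write x, move right, go to p1
p1 | x[x]xzxxz__   read x → write y, move right, go to p1
p1 | xy[x]zxxz__   read x → write y, move right, go to p1
p1 | xyy[z]xxz__   read z → write y, move left, go to p2
p2 | xy[y]yxxz__   read y → write z, move right, go to p0
p0 | xyz[y]xxz__   read y → write x, move right, go to p1
p1 | xyzx[x]xz__   read x → write y, move right, go to p1
p1 | xyzxy[x]z__   read x → write y, move right, go to p1
p1 | xyzxyy[z]__   read z → write y, move left, go to p2
p2 | xyzxy[y]y__   read y → write z, move right, go to p0
p0 | xyzxyz[y]__   read y → write x, move right, go to p1
p1 | xyzxyzx[_]_   read _ → write z, move right, go to pH
pH | xyzxyzxz[_]
The non-blank tape span at halt is xyzxyzxz.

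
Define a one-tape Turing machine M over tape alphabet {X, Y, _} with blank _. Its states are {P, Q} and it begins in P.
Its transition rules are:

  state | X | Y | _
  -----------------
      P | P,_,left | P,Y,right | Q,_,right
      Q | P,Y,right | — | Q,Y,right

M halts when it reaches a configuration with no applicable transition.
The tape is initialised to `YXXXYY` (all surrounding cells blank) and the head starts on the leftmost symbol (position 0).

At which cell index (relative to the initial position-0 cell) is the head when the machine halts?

state=P head=0 tape=[Y]XXXYY   (P,Y)→(P,Y,right)
state=P head=1 tape=Y[X]XXYY   (P,X)→(P,_,left)
state=P head=0 tape=[Y]_XXYY   (P,Y)→(P,Y,right)
state=P head=1 tape=Y[_]XXYY   (P,_)→(Q,_,right)
state=Q head=2 tape=Y_[X]XYY   (Q,X)→(P,Y,right)
state=P head=3 tape=Y_Y[X]YY   (P,X)→(P,_,left)
state=P head=2 tape=Y_[Y]_YY   (P,Y)→(P,Y,right)
state=P head=3 tape=Y_Y[_]YY   (P,_)→(Q,_,right)
state=Q head=4 tape=Y_Y_[Y]Y
At halt the head is at cell 4.

4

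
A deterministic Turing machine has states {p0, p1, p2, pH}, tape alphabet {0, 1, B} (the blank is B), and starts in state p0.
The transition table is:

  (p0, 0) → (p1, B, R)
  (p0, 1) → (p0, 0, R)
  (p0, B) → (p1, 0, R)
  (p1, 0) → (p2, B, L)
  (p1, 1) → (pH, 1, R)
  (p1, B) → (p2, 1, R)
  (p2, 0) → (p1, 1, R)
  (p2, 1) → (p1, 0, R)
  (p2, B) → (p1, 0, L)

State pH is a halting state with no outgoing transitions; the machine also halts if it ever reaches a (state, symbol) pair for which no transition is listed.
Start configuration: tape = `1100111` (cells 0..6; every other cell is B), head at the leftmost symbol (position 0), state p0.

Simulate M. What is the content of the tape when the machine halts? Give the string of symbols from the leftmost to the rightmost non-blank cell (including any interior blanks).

1111011

state=p0 head=0 tape=[1]100111   (p0,1)→(p0,0,R)
state=p0 head=1 tape=0[1]00111   (p0,1)→(p0,0,R)
state=p0 head=2 tape=00[0]0111   (p0,0)→(p1,B,R)
state=p1 head=3 tape=00B[0]111   (p1,0)→(p2,B,L)
state=p2 head=2 tape=00[B]B111   (p2,B)→(p1,0,L)
state=p1 head=1 tape=0[0]0B111   (p1,0)→(p2,B,L)
state=p2 head=0 tape=[0]B0B111   (p2,0)→(p1,1,R)
state=p1 head=1 tape=1[B]0B111   (p1,B)→(p2,1,R)
state=p2 head=2 tape=11[0]B111   (p2,0)→(p1,1,R)
state=p1 head=3 tape=111[B]111   (p1,B)→(p2,1,R)
state=p2 head=4 tape=1111[1]11   (p2,1)→(p1,0,R)
state=p1 head=5 tape=11110[1]1   (p1,1)→(pH,1,R)
state=pH head=6 tape=111101[1]
The non-blank tape span at halt is 1111011.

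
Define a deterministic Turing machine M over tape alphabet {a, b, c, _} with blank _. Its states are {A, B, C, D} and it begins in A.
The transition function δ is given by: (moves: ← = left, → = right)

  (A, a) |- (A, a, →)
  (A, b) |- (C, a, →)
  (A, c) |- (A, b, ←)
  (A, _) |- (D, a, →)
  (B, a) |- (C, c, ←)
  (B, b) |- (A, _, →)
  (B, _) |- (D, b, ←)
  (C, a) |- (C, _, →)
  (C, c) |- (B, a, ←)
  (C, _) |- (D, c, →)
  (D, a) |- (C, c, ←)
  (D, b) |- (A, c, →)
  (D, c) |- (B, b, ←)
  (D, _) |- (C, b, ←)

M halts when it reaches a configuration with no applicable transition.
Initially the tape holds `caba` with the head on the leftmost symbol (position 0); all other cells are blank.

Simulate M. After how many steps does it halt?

18

state=A head=0 tape=__[c]aba__   (A,c)→(A,b,←)
state=A head=-1 tape=_[_]baba__   (A,_)→(D,a,→)
state=D head=0 tape=_a[b]aba__   (D,b)→(A,c,→)
state=A head=1 tape=_ac[a]ba__   (A,a)→(A,a,→)
state=A head=2 tape=_aca[b]a__   (A,b)→(C,a,→)
state=C head=3 tape=_acaa[a]__   (C,a)→(C,_,→)
state=C head=4 tape=_acaa_[_]_   (C,_)→(D,c,→)
state=D head=5 tape=_acaa_c[_]   (D,_)→(C,b,←)
state=C head=4 tape=_acaa_[c]b   (C,c)→(B,a,←)
state=B head=3 tape=_acaa[_]ab   (B,_)→(D,b,←)
state=D head=2 tape=_aca[a]bab   (D,a)→(C,c,←)
state=C head=1 tape=_ac[a]cbab   (C,a)→(C,_,→)
state=C head=2 tape=_ac_[c]bab   (C,c)→(B,a,←)
state=B head=1 tape=_ac[_]abab   (B,_)→(D,b,←)
state=D head=0 tape=_a[c]babab   (D,c)→(B,b,←)
state=B head=-1 tape=_[a]bbabab   (B,a)→(C,c,←)
state=C head=-2 tape=[_]cbbabab   (C,_)→(D,c,→)
state=D head=-1 tape=c[c]bbabab   (D,c)→(B,b,←)
state=B head=-2 tape=[c]bbbabab
M halts after 18 transitions.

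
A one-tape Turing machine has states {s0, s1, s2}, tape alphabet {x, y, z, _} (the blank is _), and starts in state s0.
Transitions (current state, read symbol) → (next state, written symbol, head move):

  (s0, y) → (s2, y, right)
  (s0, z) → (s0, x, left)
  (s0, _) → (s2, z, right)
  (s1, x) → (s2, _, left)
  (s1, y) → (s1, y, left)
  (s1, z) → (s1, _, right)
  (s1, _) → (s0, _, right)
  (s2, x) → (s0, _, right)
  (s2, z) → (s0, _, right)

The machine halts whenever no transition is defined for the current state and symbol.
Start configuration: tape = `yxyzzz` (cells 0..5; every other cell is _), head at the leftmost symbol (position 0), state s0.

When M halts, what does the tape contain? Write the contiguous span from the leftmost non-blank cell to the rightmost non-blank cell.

y_yzz_z

state=s0 head=0 tape=[y]xyzzz__   (s0,y)→(s2,y,right)
state=s2 head=1 tape=y[x]yzzz__   (s2,x)→(s0,_,right)
state=s0 head=2 tape=y_[y]zzz__   (s0,y)→(s2,y,right)
state=s2 head=3 tape=y_y[z]zz__   (s2,z)→(s0,_,right)
state=s0 head=4 tape=y_y_[z]z__   (s0,z)→(s0,x,left)
state=s0 head=3 tape=y_y[_]xz__   (s0,_)→(s2,z,right)
state=s2 head=4 tape=y_yz[x]z__   (s2,x)→(s0,_,right)
state=s0 head=5 tape=y_yz_[z]__   (s0,z)→(s0,x,left)
state=s0 head=4 tape=y_yz[_]x__   (s0,_)→(s2,z,right)
state=s2 head=5 tape=y_yzz[x]__   (s2,x)→(s0,_,right)
state=s0 head=6 tape=y_yzz_[_]_   (s0,_)→(s2,z,right)
state=s2 head=7 tape=y_yzz_z[_]
The non-blank tape span at halt is y_yzz_z.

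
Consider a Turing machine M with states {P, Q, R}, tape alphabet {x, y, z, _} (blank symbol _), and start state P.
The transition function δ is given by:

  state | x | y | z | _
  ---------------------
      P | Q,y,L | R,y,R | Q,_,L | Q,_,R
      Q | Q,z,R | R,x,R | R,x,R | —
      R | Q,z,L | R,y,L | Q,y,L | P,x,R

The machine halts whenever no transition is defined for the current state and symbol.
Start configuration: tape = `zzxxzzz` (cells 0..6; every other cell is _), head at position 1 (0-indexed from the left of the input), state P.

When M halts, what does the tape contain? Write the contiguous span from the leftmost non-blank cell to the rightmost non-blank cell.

P | z[z]xxzzz___   read z → write _, move L, go to Q
Q | [z]_xxzzz___   read z → write x, move R, go to R
R | x[_]xxzzz___   read _ → write x, move R, go to P
P | xx[x]xzzz___   read x → write y, move L, go to Q
Q | x[x]yxzzz___   read x → write z, move R, go to Q
Q | xz[y]xzzz___   read y → write x, move R, go to R
R | xzx[x]zzz___   read x → write z, move L, go to Q
Q | xz[x]zzzz___   read x → write z, move R, go to Q
Q | xzz[z]zzz___   read z → write x, move R, go to R
R | xzzx[z]zz___   read z → write y, move L, go to Q
Q | xzz[x]yzz___   read x → write z, move R, go to Q
Q | xzzz[y]zz___   read y → write x, move R, go to R
R | xzzzx[z]z___   read z → write y, move L, go to Q
Q | xzzz[x]yz___   read x → write z, move R, go to Q
Q | xzzzz[y]z___   read y → write x, move R, go to R
R | xzzzzx[z]___   read z → write y, move L, go to Q
Q | xzzzz[x]y___   read x → write z, move R, go to Q
Q | xzzzzz[y]___   read y → write x, move R, go to R
R | xzzzzzx[_]__   read _ → write x, move R, go to P
P | xzzzzzxx[_]_   read _ → write _, move R, go to Q
Q | xzzzzzxx_[_]
The non-blank tape span at halt is xzzzzzxx.

xzzzzzxx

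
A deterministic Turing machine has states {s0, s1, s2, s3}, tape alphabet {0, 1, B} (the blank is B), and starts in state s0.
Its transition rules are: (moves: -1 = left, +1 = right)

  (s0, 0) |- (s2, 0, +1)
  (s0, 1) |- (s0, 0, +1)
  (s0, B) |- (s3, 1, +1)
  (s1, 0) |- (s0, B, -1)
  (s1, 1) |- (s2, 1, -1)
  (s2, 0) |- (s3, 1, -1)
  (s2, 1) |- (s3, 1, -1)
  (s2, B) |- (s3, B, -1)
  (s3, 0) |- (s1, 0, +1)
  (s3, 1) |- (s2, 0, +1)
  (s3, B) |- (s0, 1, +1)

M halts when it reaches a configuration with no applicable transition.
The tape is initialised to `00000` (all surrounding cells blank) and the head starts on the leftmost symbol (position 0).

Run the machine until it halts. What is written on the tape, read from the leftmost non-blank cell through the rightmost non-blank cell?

state=s0 head=0 tape=BB[0]0000B   (s0,0)→(s2,0,+1)
state=s2 head=1 tape=BB0[0]000B   (s2,0)→(s3,1,-1)
state=s3 head=0 tape=BB[0]1000B   (s3,0)→(s1,0,+1)
state=s1 head=1 tape=BB0[1]000B   (s1,1)→(s2,1,-1)
state=s2 head=0 tape=BB[0]1000B   (s2,0)→(s3,1,-1)
state=s3 head=-1 tape=B[B]11000B   (s3,B)→(s0,1,+1)
state=s0 head=0 tape=B1[1]1000B   (s0,1)→(s0,0,+1)
state=s0 head=1 tape=B10[1]000B   (s0,1)→(s0,0,+1)
state=s0 head=2 tape=B100[0]00B   (s0,0)→(s2,0,+1)
state=s2 head=3 tape=B1000[0]0B   (s2,0)→(s3,1,-1)
state=s3 head=2 tape=B100[0]10B   (s3,0)→(s1,0,+1)
state=s1 head=3 tape=B1000[1]0B   (s1,1)→(s2,1,-1)
state=s2 head=2 tape=B100[0]10B   (s2,0)→(s3,1,-1)
state=s3 head=1 tape=B10[0]110B   (s3,0)→(s1,0,+1)
state=s1 head=2 tape=B100[1]10B   (s1,1)→(s2,1,-1)
state=s2 head=1 tape=B10[0]110B   (s2,0)→(s3,1,-1)
state=s3 head=0 tape=B1[0]1110B   (s3,0)→(s1,0,+1)
state=s1 head=1 tape=B10[1]110B   (s1,1)→(s2,1,-1)
state=s2 head=0 tape=B1[0]1110B   (s2,0)→(s3,1,-1)
state=s3 head=-1 tape=B[1]11110B   (s3,1)→(s2,0,+1)
state=s2 head=0 tape=B0[1]1110B   (s2,1)→(s3,1,-1)
state=s3 head=-1 tape=B[0]11110B   (s3,0)→(s1,0,+1)
state=s1 head=0 tape=B0[1]1110B   (s1,1)→(s2,1,-1)
state=s2 head=-1 tape=B[0]11110B   (s2,0)→(s3,1,-1)
state=s3 head=-2 tape=[B]111110B   (s3,B)→(s0,1,+1)
state=s0 head=-1 tape=1[1]11110B   (s0,1)→(s0,0,+1)
state=s0 head=0 tape=10[1]1110B   (s0,1)→(s0,0,+1)
state=s0 head=1 tape=100[1]110B   (s0,1)→(s0,0,+1)
state=s0 head=2 tape=1000[1]10B   (s0,1)→(s0,0,+1)
state=s0 head=3 tape=10000[1]0B   (s0,1)→(s0,0,+1)
state=s0 head=4 tape=100000[0]B   (s0,0)→(s2,0,+1)
state=s2 head=5 tape=1000000[B]   (s2,B)→(s3,B,-1)
state=s3 head=4 tape=100000[0]B   (s3,0)→(s1,0,+1)
state=s1 head=5 tape=1000000[B]
The non-blank tape span at halt is 1000000.

1000000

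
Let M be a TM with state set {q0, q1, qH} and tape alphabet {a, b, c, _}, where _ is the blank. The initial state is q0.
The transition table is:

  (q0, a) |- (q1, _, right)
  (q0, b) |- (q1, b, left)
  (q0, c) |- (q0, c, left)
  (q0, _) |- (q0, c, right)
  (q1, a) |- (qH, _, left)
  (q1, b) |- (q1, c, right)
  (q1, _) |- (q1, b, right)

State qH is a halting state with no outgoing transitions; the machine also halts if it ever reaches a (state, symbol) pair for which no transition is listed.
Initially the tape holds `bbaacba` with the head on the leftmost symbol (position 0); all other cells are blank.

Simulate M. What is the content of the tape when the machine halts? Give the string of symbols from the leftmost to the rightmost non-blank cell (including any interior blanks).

bcc_acba

q0 | _[b]baacba   read b → write b, move left, go to q1
q1 | [_]bbaacba   read _ → write b, move right, go to q1
q1 | b[b]baacba   read b → write c, move right, go to q1
q1 | bc[b]aacba   read b → write c, move right, go to q1
q1 | bcc[a]acba   read a → write _, move left, go to qH
qH | bc[c]_acba
The non-blank tape span at halt is bcc_acba.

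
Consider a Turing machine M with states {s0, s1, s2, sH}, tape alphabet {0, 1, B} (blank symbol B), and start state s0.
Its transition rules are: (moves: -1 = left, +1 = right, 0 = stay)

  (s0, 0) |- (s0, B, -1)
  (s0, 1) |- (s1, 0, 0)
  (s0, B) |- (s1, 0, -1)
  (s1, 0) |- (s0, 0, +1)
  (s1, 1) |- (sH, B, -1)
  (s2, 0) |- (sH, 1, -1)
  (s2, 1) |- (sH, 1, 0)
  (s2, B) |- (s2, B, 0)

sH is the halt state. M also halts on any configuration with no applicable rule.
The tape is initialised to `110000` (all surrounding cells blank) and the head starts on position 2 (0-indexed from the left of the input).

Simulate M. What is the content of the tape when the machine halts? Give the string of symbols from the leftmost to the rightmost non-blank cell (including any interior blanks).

0BBB000

state=s0 head=2 tape=BB11[0]000   (s0,0)→(s0,B,-1)
state=s0 head=1 tape=BB1[1]B000   (s0,1)→(s1,0,0)
state=s1 head=1 tape=BB1[0]B000   (s1,0)→(s0,0,+1)
state=s0 head=2 tape=BB10[B]000   (s0,B)→(s1,0,-1)
state=s1 head=1 tape=BB1[0]0000   (s1,0)→(s0,0,+1)
state=s0 head=2 tape=BB10[0]000   (s0,0)→(s0,B,-1)
state=s0 head=1 tape=BB1[0]B000   (s0,0)→(s0,B,-1)
state=s0 head=0 tape=BB[1]BB000   (s0,1)→(s1,0,0)
state=s1 head=0 tape=BB[0]BB000   (s1,0)→(s0,0,+1)
state=s0 head=1 tape=BB0[B]B000   (s0,B)→(s1,0,-1)
state=s1 head=0 tape=BB[0]0B000   (s1,0)→(s0,0,+1)
state=s0 head=1 tape=BB0[0]B000   (s0,0)→(s0,B,-1)
state=s0 head=0 tape=BB[0]BB000   (s0,0)→(s0,B,-1)
state=s0 head=-1 tape=B[B]BBB000   (s0,B)→(s1,0,-1)
state=s1 head=-2 tape=[B]0BBB000
The non-blank tape span at halt is 0BBB000.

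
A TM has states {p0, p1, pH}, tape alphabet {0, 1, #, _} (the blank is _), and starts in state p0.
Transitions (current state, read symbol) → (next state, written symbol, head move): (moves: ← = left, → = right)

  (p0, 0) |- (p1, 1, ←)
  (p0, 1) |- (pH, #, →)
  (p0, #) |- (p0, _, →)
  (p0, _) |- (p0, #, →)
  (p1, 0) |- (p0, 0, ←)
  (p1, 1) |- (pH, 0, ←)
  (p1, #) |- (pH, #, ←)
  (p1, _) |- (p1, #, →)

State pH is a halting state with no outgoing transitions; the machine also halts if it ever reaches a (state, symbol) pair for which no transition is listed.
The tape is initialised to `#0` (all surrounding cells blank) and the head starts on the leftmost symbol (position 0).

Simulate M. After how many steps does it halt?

4

state=p0 head=0 tape=[#]0   (p0,#)→(p0,_,→)
state=p0 head=1 tape=_[0]   (p0,0)→(p1,1,←)
state=p1 head=0 tape=[_]1   (p1,_)→(p1,#,→)
state=p1 head=1 tape=#[1]   (p1,1)→(pH,0,←)
state=pH head=0 tape=[#]0
M halts after 4 transitions.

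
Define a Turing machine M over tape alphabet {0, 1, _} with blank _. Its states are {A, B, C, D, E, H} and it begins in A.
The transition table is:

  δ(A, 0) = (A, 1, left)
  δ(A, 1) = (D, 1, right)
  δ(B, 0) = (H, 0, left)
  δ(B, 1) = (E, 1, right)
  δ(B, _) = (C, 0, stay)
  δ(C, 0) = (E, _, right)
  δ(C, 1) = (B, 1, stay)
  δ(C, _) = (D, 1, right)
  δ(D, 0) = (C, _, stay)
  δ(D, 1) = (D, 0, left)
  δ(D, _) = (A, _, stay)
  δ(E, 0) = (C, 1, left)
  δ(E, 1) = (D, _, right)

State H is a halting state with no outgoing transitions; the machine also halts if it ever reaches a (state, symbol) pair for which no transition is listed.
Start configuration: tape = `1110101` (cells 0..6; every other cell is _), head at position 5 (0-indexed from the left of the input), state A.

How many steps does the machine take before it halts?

18

A | _11101[0]1   read 0 → write 1, move left, go to A
A | _1110[1]11   read 1 → write 1, move right, go to D
D | _11101[1]1   read 1 → write 0, move left, go to D
D | _1110[1]01   read 1 → write 0, move left, go to D
D | _111[0]001   read 0 → write _, move stay, go to C
C | _111[_]001   read _ → write 1, move right, go to D
D | _1111[0]01   read 0 → write _, move stay, go to C
C | _1111[_]01   read _ → write 1, move right, go to D
D | _11111[0]1   read 0 → write _, move stay, go to C
C | _11111[_]1   read _ → write 1, move right, go to D
D | _111111[1]   read 1 → write 0, move left, go to D
D | _11111[1]0   read 1 → write 0, move left, go to D
D | _1111[1]00   read 1 → write 0, move left, go to D
D | _111[1]000   read 1 → write 0, move left, go to D
D | _11[1]0000   read 1 → write 0, move left, go to D
D | _1[1]00000   read 1 → write 0, move left, go to D
D | _[1]000000   read 1 → write 0, move left, go to D
D | [_]0000000   read _ → write _, move stay, go to A
A | [_]0000000
M halts after 18 transitions.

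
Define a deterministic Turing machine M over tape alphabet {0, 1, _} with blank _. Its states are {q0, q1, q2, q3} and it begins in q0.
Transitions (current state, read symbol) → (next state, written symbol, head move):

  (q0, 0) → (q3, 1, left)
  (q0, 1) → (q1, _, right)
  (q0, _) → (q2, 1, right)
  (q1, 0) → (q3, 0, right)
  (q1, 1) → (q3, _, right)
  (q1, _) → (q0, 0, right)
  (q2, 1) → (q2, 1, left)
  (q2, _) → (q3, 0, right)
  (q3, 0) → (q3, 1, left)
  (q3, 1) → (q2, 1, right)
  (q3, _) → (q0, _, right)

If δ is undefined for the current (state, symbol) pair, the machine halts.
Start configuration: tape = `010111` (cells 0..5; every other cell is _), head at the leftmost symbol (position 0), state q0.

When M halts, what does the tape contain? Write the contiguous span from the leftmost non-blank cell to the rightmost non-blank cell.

q0 | _[0]10111   read 0 → write 1, move left, go to q3
q3 | [_]110111   read _ → write _, move right, go to q0
q0 | _[1]10111   read 1 → write _, move right, go to q1
q1 | __[1]0111   read 1 → write _, move right, go to q3
q3 | ___[0]111   read 0 → write 1, move left, go to q3
q3 | __[_]1111   read _ → write _, move right, go to q0
q0 | ___[1]111   read 1 → write _, move right, go to q1
q1 | ____[1]11   read 1 → write _, move right, go to q3
q3 | _____[1]1   read 1 → write 1, move right, go to q2
q2 | _____1[1]   read 1 → write 1, move left, go to q2
q2 | _____[1]1   read 1 → write 1, move left, go to q2
q2 | ____[_]11   read _ → write 0, move right, go to q3
q3 | ____0[1]1   read 1 → write 1, move right, go to q2
q2 | ____01[1]   read 1 → write 1, move left, go to q2
q2 | ____0[1]1   read 1 → write 1, move left, go to q2
q2 | ____[0]11
The non-blank tape span at halt is 011.

011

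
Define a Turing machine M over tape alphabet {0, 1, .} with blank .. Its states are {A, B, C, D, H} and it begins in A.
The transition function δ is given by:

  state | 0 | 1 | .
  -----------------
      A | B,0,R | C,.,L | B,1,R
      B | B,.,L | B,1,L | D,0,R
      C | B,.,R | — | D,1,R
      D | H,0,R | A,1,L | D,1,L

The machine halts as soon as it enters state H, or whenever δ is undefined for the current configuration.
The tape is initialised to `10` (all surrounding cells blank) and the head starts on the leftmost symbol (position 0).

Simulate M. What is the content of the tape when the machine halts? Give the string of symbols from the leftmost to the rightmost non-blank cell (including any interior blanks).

011110

state=A head=0 tape=....[1]0   (A,1)→(C,.,L)
state=C head=-1 tape=...[.].0   (C,.)→(D,1,R)
state=D head=0 tape=...1[.]0   (D,.)→(D,1,L)
state=D head=-1 tape=...[1]10   (D,1)→(A,1,L)
state=A head=-2 tape=..[.]110   (A,.)→(B,1,R)
state=B head=-1 tape=..1[1]10   (B,1)→(B,1,L)
state=B head=-2 tape=..[1]110   (B,1)→(B,1,L)
state=B head=-3 tape=.[.]1110   (B,.)→(D,0,R)
state=D head=-2 tape=.0[1]110   (D,1)→(A,1,L)
state=A head=-3 tape=.[0]1110   (A,0)→(B,0,R)
state=B head=-2 tape=.0[1]110   (B,1)→(B,1,L)
state=B head=-3 tape=.[0]1110   (B,0)→(B,.,L)
state=B head=-4 tape=[.].1110   (B,.)→(D,0,R)
state=D head=-3 tape=0[.]1110   (D,.)→(D,1,L)
state=D head=-4 tape=[0]11110   (D,0)→(H,0,R)
state=H head=-3 tape=0[1]1110
The non-blank tape span at halt is 011110.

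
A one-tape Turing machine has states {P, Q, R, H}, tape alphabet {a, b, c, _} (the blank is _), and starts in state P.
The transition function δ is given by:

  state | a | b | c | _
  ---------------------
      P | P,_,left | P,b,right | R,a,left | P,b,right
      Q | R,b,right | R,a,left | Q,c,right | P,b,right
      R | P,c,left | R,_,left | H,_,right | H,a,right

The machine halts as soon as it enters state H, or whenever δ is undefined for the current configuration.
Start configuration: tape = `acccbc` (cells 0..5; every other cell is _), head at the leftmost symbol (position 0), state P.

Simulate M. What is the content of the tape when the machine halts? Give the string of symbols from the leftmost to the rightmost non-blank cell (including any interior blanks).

a__accbc

state=P head=0 tape=__[a]cccbc   (P,a)→(P,_,left)
state=P head=-1 tape=_[_]_cccbc   (P,_)→(P,b,right)
state=P head=0 tape=_b[_]cccbc   (P,_)→(P,b,right)
state=P head=1 tape=_bb[c]ccbc   (P,c)→(R,a,left)
state=R head=0 tape=_b[b]accbc   (R,b)→(R,_,left)
state=R head=-1 tape=_[b]_accbc   (R,b)→(R,_,left)
state=R head=-2 tape=[_]__accbc   (R,_)→(H,a,right)
state=H head=-1 tape=a[_]_accbc
The non-blank tape span at halt is a__accbc.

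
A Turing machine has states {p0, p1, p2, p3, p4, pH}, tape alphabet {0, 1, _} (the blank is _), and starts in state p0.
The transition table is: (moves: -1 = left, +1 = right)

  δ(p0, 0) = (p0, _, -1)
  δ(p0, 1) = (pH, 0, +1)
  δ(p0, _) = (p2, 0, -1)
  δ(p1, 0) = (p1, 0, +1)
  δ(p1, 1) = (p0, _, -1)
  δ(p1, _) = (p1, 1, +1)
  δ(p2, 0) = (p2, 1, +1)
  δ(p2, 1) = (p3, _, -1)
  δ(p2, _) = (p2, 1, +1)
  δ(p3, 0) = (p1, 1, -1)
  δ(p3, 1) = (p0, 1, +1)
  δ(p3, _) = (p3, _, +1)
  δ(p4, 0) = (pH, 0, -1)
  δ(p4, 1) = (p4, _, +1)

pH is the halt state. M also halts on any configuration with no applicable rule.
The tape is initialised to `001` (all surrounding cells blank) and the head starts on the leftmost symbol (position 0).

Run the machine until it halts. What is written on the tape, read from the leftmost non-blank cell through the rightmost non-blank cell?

state=p0 head=0 tape=___[0]01   (p0,0)→(p0,_,-1)
state=p0 head=-1 tape=__[_]_01   (p0,_)→(p2,0,-1)
state=p2 head=-2 tape=_[_]0_01   (p2,_)→(p2,1,+1)
state=p2 head=-1 tape=_1[0]_01   (p2,0)→(p2,1,+1)
state=p2 head=0 tape=_11[_]01   (p2,_)→(p2,1,+1)
state=p2 head=1 tape=_111[0]1   (p2,0)→(p2,1,+1)
state=p2 head=2 tape=_1111[1]   (p2,1)→(p3,_,-1)
state=p3 head=1 tape=_111[1]_   (p3,1)→(p0,1,+1)
state=p0 head=2 tape=_1111[_]   (p0,_)→(p2,0,-1)
state=p2 head=1 tape=_111[1]0   (p2,1)→(p3,_,-1)
state=p3 head=0 tape=_11[1]_0   (p3,1)→(p0,1,+1)
state=p0 head=1 tape=_111[_]0   (p0,_)→(p2,0,-1)
state=p2 head=0 tape=_11[1]00   (p2,1)→(p3,_,-1)
state=p3 head=-1 tape=_1[1]_00   (p3,1)→(p0,1,+1)
state=p0 head=0 tape=_11[_]00   (p0,_)→(p2,0,-1)
state=p2 head=-1 tape=_1[1]000   (p2,1)→(p3,_,-1)
state=p3 head=-2 tape=_[1]_000   (p3,1)→(p0,1,+1)
state=p0 head=-1 tape=_1[_]000   (p0,_)→(p2,0,-1)
state=p2 head=-2 tape=_[1]0000   (p2,1)→(p3,_,-1)
state=p3 head=-3 tape=[_]_0000   (p3,_)→(p3,_,+1)
state=p3 head=-2 tape=_[_]0000   (p3,_)→(p3,_,+1)
state=p3 head=-1 tape=__[0]000   (p3,0)→(p1,1,-1)
state=p1 head=-2 tape=_[_]1000   (p1,_)→(p1,1,+1)
state=p1 head=-1 tape=_1[1]000   (p1,1)→(p0,_,-1)
state=p0 head=-2 tape=_[1]_000   (p0,1)→(pH,0,+1)
state=pH head=-1 tape=_0[_]000
The non-blank tape span at halt is 0_000.

0_000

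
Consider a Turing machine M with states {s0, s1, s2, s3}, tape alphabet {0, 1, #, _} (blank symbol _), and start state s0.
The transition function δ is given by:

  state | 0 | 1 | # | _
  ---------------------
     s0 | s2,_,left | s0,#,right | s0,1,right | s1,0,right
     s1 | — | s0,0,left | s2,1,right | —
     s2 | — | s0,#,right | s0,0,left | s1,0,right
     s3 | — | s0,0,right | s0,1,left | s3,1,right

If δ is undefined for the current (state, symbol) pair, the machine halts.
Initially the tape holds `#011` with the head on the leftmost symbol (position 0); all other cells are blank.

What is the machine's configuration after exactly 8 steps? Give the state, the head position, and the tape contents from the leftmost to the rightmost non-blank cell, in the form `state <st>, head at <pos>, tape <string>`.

s0 | _[#]011   read # → write 1, move right, go to s0
s0 | _1[0]11   read 0 → write _, move left, go to s2
s2 | _[1]_11   read 1 → write #, move right, go to s0
s0 | _#[_]11   read _ → write 0, move right, go to s1
s1 | _#0[1]1   read 1 → write 0, move left, go to s0
s0 | _#[0]01   read 0 → write _, move left, go to s2
s2 | _[#]_01   read # → write 0, move left, go to s0
s0 | [_]0_01   read _ → write 0, move right, go to s1
s1 | 0[0]_01
After 8 steps: state s1, head at 0, tape 00_01.

state s1, head at 0, tape 00_01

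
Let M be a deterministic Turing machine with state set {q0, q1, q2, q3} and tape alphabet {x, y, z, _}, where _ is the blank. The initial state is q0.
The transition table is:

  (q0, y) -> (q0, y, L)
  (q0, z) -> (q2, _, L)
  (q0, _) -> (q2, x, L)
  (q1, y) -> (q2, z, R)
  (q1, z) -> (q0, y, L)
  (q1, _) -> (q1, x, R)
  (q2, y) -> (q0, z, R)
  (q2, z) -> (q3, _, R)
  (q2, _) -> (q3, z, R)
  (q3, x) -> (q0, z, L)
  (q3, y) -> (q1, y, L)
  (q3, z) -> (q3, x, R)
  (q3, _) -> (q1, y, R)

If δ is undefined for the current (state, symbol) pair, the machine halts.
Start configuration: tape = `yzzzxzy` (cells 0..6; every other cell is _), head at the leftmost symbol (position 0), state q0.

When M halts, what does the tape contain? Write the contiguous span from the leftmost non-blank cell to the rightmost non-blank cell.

zy_yz_xxzzy

state=q0 head=0 tape=____[y]zzzxzy   (q0,y)→(q0,y,L)
state=q0 head=-1 tape=___[_]yzzzxzy   (q0,_)→(q2,x,L)
state=q2 head=-2 tape=__[_]xyzzzxzy   (q2,_)→(q3,z,R)
state=q3 head=-1 tape=__z[x]yzzzxzy   (q3,x)→(q0,z,L)
state=q0 head=-2 tape=__[z]zyzzzxzy   (q0,z)→(q2,_,L)
state=q2 head=-3 tape=_[_]_zyzzzxzy   (q2,_)→(q3,z,R)
state=q3 head=-2 tape=_z[_]zyzzzxzy   (q3,_)→(q1,y,R)
state=q1 head=-1 tape=_zy[z]yzzzxzy   (q1,z)→(q0,y,L)
state=q0 head=-2 tape=_z[y]yyzzzxzy   (q0,y)→(q0,y,L)
state=q0 head=-3 tape=_[z]yyyzzzxzy   (q0,z)→(q2,_,L)
state=q2 head=-4 tape=[_]_yyyzzzxzy   (q2,_)→(q3,z,R)
state=q3 head=-3 tape=z[_]yyyzzzxzy   (q3,_)→(q1,y,R)
state=q1 head=-2 tape=zy[y]yyzzzxzy   (q1,y)→(q2,z,R)
state=q2 head=-1 tape=zyz[y]yzzzxzy   (q2,y)→(q0,z,R)
state=q0 head=0 tape=zyzz[y]zzzxzy   (q0,y)→(q0,y,L)
state=q0 head=-1 tape=zyz[z]yzzzxzy   (q0,z)→(q2,_,L)
state=q2 head=-2 tape=zy[z]_yzzzxzy   (q2,z)→(q3,_,R)
state=q3 head=-1 tape=zy_[_]yzzzxzy   (q3,_)→(q1,y,R)
state=q1 head=0 tape=zy_y[y]zzzxzy   (q1,y)→(q2,z,R)
state=q2 head=1 tape=zy_yz[z]zzxzy   (q2,z)→(q3,_,R)
state=q3 head=2 tape=zy_yz_[z]zxzy   (q3,z)→(q3,x,R)
state=q3 head=3 tape=zy_yz_x[z]xzy   (q3,z)→(q3,x,R)
state=q3 head=4 tape=zy_yz_xx[x]zy   (q3,x)→(q0,z,L)
state=q0 head=3 tape=zy_yz_x[x]zzy
The non-blank tape span at halt is zy_yz_xxzzy.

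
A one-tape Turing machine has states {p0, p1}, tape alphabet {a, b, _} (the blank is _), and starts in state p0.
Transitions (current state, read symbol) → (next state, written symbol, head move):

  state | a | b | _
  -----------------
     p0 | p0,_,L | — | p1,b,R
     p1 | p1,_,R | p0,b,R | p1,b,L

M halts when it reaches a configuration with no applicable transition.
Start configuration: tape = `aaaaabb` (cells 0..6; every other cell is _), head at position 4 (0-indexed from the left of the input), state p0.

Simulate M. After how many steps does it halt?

8

p0 | _aaaa[a]bb   read a → write _, move L, go to p0
p0 | _aaa[a]_bb   read a → write _, move L, go to p0
p0 | _aa[a]__bb   read a → write _, move L, go to p0
p0 | _a[a]___bb   read a → write _, move L, go to p0
p0 | _[a]____bb   read a → write _, move L, go to p0
p0 | [_]_____bb   read _ → write b, move R, go to p1
p1 | b[_]____bb   read _ → write b, move L, go to p1
p1 | [b]b____bb   read b → write b, move R, go to p0
p0 | b[b]____bb
M halts after 8 transitions.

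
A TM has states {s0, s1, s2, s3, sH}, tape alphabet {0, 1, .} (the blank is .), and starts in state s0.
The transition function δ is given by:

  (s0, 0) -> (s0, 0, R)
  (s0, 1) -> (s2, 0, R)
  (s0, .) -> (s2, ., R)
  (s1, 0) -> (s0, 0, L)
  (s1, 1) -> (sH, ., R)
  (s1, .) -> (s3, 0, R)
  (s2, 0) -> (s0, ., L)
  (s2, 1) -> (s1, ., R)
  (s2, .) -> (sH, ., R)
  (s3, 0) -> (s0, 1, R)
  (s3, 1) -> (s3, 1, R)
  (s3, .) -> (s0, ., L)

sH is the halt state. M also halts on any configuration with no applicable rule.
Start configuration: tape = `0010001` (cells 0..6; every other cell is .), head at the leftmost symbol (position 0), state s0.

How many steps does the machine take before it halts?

9

s0 | [0]010001   read 0 → write 0, move R, go to s0
s0 | 0[0]10001   read 0 → write 0, move R, go to s0
s0 | 00[1]0001   read 1 → write 0, move R, go to s2
s2 | 000[0]001   read 0 → write ., move L, go to s0
s0 | 00[0].001   read 0 → write 0, move R, go to s0
s0 | 000[.]001   read . → write ., move R, go to s2
s2 | 000.[0]01   read 0 → write ., move L, go to s0
s0 | 000[.].01   read . → write ., move R, go to s2
s2 | 000.[.]01   read . → write ., move R, go to sH
sH | 000..[0]1
M halts after 9 transitions.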